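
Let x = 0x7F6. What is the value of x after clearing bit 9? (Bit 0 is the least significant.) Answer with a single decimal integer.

x = 011111110110
bit 9 is currently 1; clear it via x & ~(1 << 9) = x & ~512
→ 010111110110 = 1526

1526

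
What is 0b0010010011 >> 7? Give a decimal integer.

x = 10010011
shift right by 7 → 00000001 = 1
(equivalently, floor(147 / 128))

1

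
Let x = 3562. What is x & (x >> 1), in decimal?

1248

x = 110111101010 = 3562
x>>1 = 011011110101
AND  = 010011100000 = 1248
(x & (x >> 1) has a 1 wherever x has two consecutive 1 bits.)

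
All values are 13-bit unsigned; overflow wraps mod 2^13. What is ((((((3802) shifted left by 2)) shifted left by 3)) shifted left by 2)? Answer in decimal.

3328

3802 = 0111011011010
→ shifted left by 2 (mod 2^13) → 1101101101000 = 7016
→ shifted left by 3 (mod 2^13) → 1101101000000 = 6976
→ shifted left by 2 (mod 2^13) → 0110100000000 = 3328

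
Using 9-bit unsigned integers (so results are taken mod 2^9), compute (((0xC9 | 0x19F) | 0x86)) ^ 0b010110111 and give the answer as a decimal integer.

0xC9 = 011001001
0x19F = 110011111
→ | → 111011111 = 479
0x86 = 010000110
→ | → 111011111 = 479
0b010110111 = 010110111
→ ^ → 101101000 = 360

360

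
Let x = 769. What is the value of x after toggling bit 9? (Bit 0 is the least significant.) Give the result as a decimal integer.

x = 1100000001
bit 9 is currently 1; toggle it via x ^ (1 << 9) = x ^ 512
→ 0100000001 = 257

257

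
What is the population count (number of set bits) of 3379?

7

3379 = 110100110011
Count the 1s: 1 + 1 + 1 + 1 + 1 + 1 + 1 = 7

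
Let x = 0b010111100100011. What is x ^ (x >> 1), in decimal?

14514

x = 10111100100011 = 12067
x>>1 = 01011110010001
XOR  = 11100010110010 = 14514
(x ^ (x >> 1) gives the standard binary-reflected Gray code of x.)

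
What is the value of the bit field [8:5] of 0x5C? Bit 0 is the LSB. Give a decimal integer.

v = 001011100
Shift right by 5: 0010
Mask low 4 bits: 0010 = 2

2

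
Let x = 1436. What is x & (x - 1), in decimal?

x = 10110011100 = 1436
x - 1 = 10110011011
AND   = 10110011000 = 1432
(x & (x - 1) clears the lowest set bit of x.)

1432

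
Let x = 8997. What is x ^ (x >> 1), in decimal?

x = 10001100100101 = 8997
x>>1 = 01000110010010
XOR  = 11001010110111 = 12983
(x ^ (x >> 1) gives the standard binary-reflected Gray code of x.)

12983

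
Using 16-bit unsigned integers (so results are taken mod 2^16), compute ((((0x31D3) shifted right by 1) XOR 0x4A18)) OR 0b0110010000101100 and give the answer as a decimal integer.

30461

0x31D3 = 0011000111010011
→ shifted right by 1 → 0001100011101001 = 6377
0x4A18 = 0100101000011000
→ XOR → 0101001011110001 = 21233
0b0110010000101100 = 0110010000101100
→ OR → 0111011011111101 = 30461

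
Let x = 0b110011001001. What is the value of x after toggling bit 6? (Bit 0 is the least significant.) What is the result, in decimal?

3209

x = 110011001001
bit 6 is currently 1; toggle it via x ^ (1 << 6) = x ^ 64
→ 110010001001 = 3209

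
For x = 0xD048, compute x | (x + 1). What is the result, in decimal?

53321

x = 1101000001001000 = 53320
x + 1 = 1101000001001001
OR    = 1101000001001001 = 53321
(x | (x + 1) sets the lowest cleared bit.)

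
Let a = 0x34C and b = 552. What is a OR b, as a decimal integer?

876

0x34C = 1101001100
552 = 1000101000
 OR → 1101101100 = 876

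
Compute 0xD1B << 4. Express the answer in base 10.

53680

0xD1B = 0000110100011011
shift left by 4 → 1101000110110000 = 53680
(equivalently, 3355 × 2^4 = 3355 × 16)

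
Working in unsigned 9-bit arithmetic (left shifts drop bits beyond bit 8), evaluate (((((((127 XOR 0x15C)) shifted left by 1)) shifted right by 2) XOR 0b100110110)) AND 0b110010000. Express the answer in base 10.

256

127 = 001111111
0x15C = 101011100
→ XOR → 100100011 = 291
→ shifted left by 1 (mod 2^9) → 001000110 = 70
→ shifted right by 2 → 000010001 = 17
0b100110110 = 100110110
→ XOR → 100100111 = 295
0b110010000 = 110010000
→ AND → 100000000 = 256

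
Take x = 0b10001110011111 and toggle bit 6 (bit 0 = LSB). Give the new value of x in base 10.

x = 10001110011111
bit 6 is currently 0; toggle it via x ^ (1 << 6) = x ^ 64
→ 10001111011111 = 9183

9183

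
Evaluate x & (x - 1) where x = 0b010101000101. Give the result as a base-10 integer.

x = 10101000101 = 1349
x - 1 = 10101000100
AND   = 10101000100 = 1348
(x & (x - 1) clears the lowest set bit of x.)

1348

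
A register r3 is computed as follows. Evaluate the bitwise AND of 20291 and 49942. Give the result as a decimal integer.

20291 = 0100111101000011
49942 = 1100001100010110
AND → 0100001100000010 = 17154

17154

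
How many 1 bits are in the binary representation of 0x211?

0x211 = 1000010001
Count the 1s: 1 + 1 + 1 = 3

3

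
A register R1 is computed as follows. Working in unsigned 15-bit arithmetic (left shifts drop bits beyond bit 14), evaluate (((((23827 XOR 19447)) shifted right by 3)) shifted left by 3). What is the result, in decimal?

5856

23827 = 101110100010011
19447 = 100101111110111
→ XOR → 001011011100100 = 5860
→ shifted right by 3 → 000001011011100 = 732
→ shifted left by 3 (mod 2^15) → 001011011100000 = 5856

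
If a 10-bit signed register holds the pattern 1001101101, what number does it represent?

pattern = 1001101101 (MSB is 1 ⇒ negative)
Invert: 0110010010, add 1 → 0110010011 = 403, so the value is -403.
(Equivalently: 621 - 2^10 = 621 - 1024 = -403.)

-403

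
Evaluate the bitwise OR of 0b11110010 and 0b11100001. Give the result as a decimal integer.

a = 11110010
b = 11100001
 OR → 11110011 = 243

243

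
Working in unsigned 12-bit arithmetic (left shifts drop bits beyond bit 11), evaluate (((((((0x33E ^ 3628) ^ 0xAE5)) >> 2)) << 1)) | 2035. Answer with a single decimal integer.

2043

0x33E = 001100111110
3628 = 111000101100
→ ^ → 110100010010 = 3346
0xAE5 = 101011100101
→ ^ → 011111110111 = 2039
→ >> 2 → 000111111101 = 509
→ << 1 (mod 2^12) → 001111111010 = 1018
2035 = 011111110011
→ | → 011111111011 = 2043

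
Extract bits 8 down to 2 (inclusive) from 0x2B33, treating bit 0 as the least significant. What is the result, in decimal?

76

v = 10101100110011
Shift right by 2: 101011001100
Mask low 7 bits: 1001100 = 76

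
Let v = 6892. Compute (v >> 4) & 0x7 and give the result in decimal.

6

v = 01101011101100
Shift right by 4: 0110101110
Mask low 3 bits: 110 = 6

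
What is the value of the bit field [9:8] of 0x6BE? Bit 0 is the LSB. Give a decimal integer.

v = 011010111110
Shift right by 8: 0110
Mask low 2 bits: 10 = 2

2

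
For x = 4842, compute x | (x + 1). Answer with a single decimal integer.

4843

x = 1001011101010 = 4842
x + 1 = 1001011101011
OR    = 1001011101011 = 4843
(x | (x + 1) sets the lowest cleared bit.)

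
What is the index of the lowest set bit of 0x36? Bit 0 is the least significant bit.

0x36 = 110110
Trailing zeros: 1, so the lowest set bit is bit 1 (value 2).

1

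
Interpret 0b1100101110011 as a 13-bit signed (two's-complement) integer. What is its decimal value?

pattern = 1100101110011 (MSB is 1 ⇒ negative)
Invert: 0011010001100, add 1 → 0011010001101 = 1677, so the value is -1677.
(Equivalently: 6515 - 2^13 = 6515 - 8192 = -1677.)

-1677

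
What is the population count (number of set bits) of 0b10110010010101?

7

n = 10110010010101
Count the 1s: 1 + 1 + 1 + 1 + 1 + 1 + 1 = 7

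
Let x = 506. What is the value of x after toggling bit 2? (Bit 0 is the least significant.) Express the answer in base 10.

510

x = 111111010
bit 2 is currently 0; toggle it via x ^ (1 << 2) = x ^ 4
→ 111111110 = 510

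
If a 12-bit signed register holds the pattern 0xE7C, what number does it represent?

-388

pattern = 111001111100 (MSB is 1 ⇒ negative)
Invert: 000110000011, add 1 → 000110000100 = 388, so the value is -388.
(Equivalently: 3708 - 2^12 = 3708 - 4096 = -388.)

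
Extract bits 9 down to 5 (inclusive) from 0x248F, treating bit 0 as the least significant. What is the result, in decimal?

4

v = 010010010001111
Shift right by 5: 0100100100
Mask low 5 bits: 00100 = 4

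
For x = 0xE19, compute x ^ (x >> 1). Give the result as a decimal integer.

2325

x = 111000011001 = 3609
x>>1 = 011100001100
XOR  = 100100010101 = 2325
(x ^ (x >> 1) gives the standard binary-reflected Gray code of x.)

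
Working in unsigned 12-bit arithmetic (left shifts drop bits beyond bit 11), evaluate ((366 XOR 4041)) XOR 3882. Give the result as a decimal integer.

366 = 000101101110
4041 = 111111001001
→ XOR → 111010100111 = 3751
3882 = 111100101010
→ XOR → 000110001101 = 397

397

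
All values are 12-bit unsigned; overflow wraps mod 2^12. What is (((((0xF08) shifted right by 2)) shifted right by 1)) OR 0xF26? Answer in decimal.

4071

0xF08 = 111100001000
→ shifted right by 2 → 001111000010 = 962
→ shifted right by 1 → 000111100001 = 481
0xF26 = 111100100110
→ OR → 111111100111 = 4071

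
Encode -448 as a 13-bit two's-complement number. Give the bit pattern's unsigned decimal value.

7744

448 in 13 bits: 0000111000000
Invert: 1111000111111
Add 1:  1111001000000 = 7744
(Check: 2^13 - 448 = 8192 - 448 = 7744.)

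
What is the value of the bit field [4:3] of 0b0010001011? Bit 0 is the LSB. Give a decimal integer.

1

v = 0010001011
Shift right by 3: 0010001
Mask low 2 bits: 01 = 1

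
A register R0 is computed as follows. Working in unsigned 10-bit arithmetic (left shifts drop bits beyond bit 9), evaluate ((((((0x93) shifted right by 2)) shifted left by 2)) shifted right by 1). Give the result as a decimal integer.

0x93 = 0010010011
→ shifted right by 2 → 0000100100 = 36
→ shifted left by 2 (mod 2^10) → 0010010000 = 144
→ shifted right by 1 → 0001001000 = 72

72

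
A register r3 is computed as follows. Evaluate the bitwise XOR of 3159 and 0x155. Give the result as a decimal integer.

3159 = 110001010111
0x155 = 000101010101
XOR → 110100000010 = 3330

3330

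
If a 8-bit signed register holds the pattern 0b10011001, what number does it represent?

-103

pattern = 10011001 (MSB is 1 ⇒ negative)
Invert: 01100110, add 1 → 01100111 = 103, so the value is -103.
(Equivalently: 153 - 2^8 = 153 - 256 = -103.)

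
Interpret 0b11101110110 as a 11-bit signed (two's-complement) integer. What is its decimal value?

-138

pattern = 11101110110 (MSB is 1 ⇒ negative)
Invert: 00010001001, add 1 → 00010001010 = 138, so the value is -138.
(Equivalently: 1910 - 2^11 = 1910 - 2048 = -138.)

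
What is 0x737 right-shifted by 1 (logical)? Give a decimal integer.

923

0x737 = 11100110111
shift right by 1 → 01110011011 = 923
(equivalently, floor(1847 / 2))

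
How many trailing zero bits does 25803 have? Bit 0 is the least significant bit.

25803 = 110010011001011
Trailing zeros: 0, so the lowest set bit is bit 0 (value 1).

0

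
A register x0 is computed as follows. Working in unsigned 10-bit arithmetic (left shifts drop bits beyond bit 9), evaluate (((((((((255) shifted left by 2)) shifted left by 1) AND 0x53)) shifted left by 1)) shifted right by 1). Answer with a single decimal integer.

80

255 = 0011111111
→ shifted left by 2 (mod 2^10) → 1111111100 = 1020
→ shifted left by 1 (mod 2^10) → 1111111000 = 1016
0x53 = 0001010011
→ AND → 0001010000 = 80
→ shifted left by 1 (mod 2^10) → 0010100000 = 160
→ shifted right by 1 → 0001010000 = 80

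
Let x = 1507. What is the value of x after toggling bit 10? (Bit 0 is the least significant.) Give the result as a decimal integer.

x = 10111100011
bit 10 is currently 1; toggle it via x ^ (1 << 10) = x ^ 1024
→ 00111100011 = 483

483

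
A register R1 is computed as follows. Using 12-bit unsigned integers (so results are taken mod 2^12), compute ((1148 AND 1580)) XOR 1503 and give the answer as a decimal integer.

499

1148 = 010001111100
1580 = 011000101100
→ AND → 010000101100 = 1068
1503 = 010111011111
→ XOR → 000111110011 = 499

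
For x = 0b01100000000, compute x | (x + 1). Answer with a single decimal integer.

x = 1100000000 = 768
x + 1 = 1100000001
OR    = 1100000001 = 769
(x | (x + 1) sets the lowest cleared bit.)

769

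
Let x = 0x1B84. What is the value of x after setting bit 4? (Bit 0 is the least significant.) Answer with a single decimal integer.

x = 1101110000100
bit 4 is currently 0; set it via x | (1 << 4) = x | 16
→ 1101110010100 = 7060

7060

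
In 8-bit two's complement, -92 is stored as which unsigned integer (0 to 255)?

92 in 8 bits: 01011100
Invert: 10100011
Add 1:  10100100 = 164
(Check: 2^8 - 92 = 256 - 92 = 164.)

164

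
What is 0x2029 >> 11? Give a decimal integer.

4

0x2029 = 10000000101001
shift right by 11 → 00000000000100 = 4
(equivalently, floor(8233 / 2048))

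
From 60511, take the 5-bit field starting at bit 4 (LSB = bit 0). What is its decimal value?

5

v = 1110110001011111
Shift right by 4: 111011000101
Mask low 5 bits: 00101 = 5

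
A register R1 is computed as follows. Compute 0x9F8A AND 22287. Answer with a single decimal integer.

0x9F8A = 1001111110001010
22287 = 0101011100001111
AND → 0001011100001010 = 5898

5898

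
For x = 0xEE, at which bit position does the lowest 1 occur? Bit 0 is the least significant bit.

1

0xEE = 11101110
Trailing zeros: 1, so the lowest set bit is bit 1 (value 2).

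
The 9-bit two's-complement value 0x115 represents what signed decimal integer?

-235

pattern = 100010101 (MSB is 1 ⇒ negative)
Invert: 011101010, add 1 → 011101011 = 235, so the value is -235.
(Equivalently: 277 - 2^9 = 277 - 512 = -235.)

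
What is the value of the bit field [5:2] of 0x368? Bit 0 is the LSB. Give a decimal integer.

10

v = 0001101101000
Shift right by 2: 00011011010
Mask low 4 bits: 1010 = 10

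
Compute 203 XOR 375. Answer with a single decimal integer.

203 = 011001011
375 = 101110111
XOR → 110111100 = 444

444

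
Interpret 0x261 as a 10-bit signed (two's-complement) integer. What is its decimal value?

-415

pattern = 1001100001 (MSB is 1 ⇒ negative)
Invert: 0110011110, add 1 → 0110011111 = 415, so the value is -415.
(Equivalently: 609 - 2^10 = 609 - 1024 = -415.)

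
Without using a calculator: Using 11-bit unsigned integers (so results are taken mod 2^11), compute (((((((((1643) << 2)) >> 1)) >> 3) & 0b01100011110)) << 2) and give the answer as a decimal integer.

104

1643 = 11001101011
→ << 2 (mod 2^11) → 00110101100 = 428
→ >> 1 → 00011010110 = 214
→ >> 3 → 00000011010 = 26
0b01100011110 = 01100011110
→ & → 00000011010 = 26
→ << 2 (mod 2^11) → 00001101000 = 104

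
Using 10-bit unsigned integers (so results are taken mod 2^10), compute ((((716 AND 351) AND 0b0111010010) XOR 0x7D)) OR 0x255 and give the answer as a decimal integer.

716 = 1011001100
351 = 0101011111
→ AND → 0001001100 = 76
0b0111010010 = 0111010010
→ AND → 0001000000 = 64
0x7D = 0001111101
→ XOR → 0000111101 = 61
0x255 = 1001010101
→ OR → 1001111101 = 637

637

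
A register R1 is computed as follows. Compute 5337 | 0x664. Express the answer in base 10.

5337 = 1010011011001
0x664 = 0011001100100
 OR → 1011011111101 = 5885

5885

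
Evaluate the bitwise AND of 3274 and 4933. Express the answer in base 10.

3274 = 0110011001010
4933 = 1001101000101
AND → 0000001000000 = 64

64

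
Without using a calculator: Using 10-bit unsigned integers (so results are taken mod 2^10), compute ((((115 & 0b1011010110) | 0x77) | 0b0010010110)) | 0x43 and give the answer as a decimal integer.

115 = 0001110011
0b1011010110 = 1011010110
→ & → 0001010010 = 82
0x77 = 0001110111
→ | → 0001110111 = 119
0b0010010110 = 0010010110
→ | → 0011110111 = 247
0x43 = 0001000011
→ | → 0011110111 = 247

247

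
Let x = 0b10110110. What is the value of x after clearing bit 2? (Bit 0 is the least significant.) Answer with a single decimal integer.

178

x = 10110110
bit 2 is currently 1; clear it via x & ~(1 << 2) = x & ~4
→ 10110010 = 178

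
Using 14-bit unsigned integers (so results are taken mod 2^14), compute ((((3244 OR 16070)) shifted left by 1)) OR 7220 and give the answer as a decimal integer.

15868

3244 = 00110010101100
16070 = 11111011000110
→ OR → 11111011101110 = 16110
→ shifted left by 1 (mod 2^14) → 11110111011100 = 15836
7220 = 01110000110100
→ OR → 11110111111100 = 15868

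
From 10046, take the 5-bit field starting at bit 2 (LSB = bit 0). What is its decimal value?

15

v = 0010011100111110
Shift right by 2: 00100111001111
Mask low 5 bits: 01111 = 15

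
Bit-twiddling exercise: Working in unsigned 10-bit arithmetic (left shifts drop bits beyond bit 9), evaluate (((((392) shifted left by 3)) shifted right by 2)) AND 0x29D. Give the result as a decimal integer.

16

392 = 0110001000
→ shifted left by 3 (mod 2^10) → 0001000000 = 64
→ shifted right by 2 → 0000010000 = 16
0x29D = 1010011101
→ AND → 0000010000 = 16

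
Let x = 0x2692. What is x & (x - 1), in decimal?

9872

x = 10011010010010 = 9874
x - 1 = 10011010010001
AND   = 10011010010000 = 9872
(x & (x - 1) clears the lowest set bit of x.)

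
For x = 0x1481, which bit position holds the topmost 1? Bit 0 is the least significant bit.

12

0x1481 = 1010010000001
The topmost 1 is at position 12 (since 2^12 = 4096 ≤ 5249 < 8192).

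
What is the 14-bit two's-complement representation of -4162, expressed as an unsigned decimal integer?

4162 in 14 bits: 01000001000010
Invert: 10111110111101
Add 1:  10111110111110 = 12222
(Check: 2^14 - 4162 = 16384 - 4162 = 12222.)

12222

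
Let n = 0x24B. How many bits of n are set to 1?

0x24B = 1001001011
Count the 1s: 1 + 1 + 1 + 1 + 1 = 5

5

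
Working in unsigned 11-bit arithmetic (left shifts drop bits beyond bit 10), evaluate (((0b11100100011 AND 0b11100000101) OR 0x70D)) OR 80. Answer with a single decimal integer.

0b11100100011 = 11100100011
0b11100000101 = 11100000101
→ AND → 11100000001 = 1793
0x70D = 11100001101
→ OR → 11100001101 = 1805
80 = 00001010000
→ OR → 11101011101 = 1885

1885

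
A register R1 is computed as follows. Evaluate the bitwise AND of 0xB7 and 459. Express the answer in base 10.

0xB7 = 010110111
459 = 111001011
AND → 010000011 = 131

131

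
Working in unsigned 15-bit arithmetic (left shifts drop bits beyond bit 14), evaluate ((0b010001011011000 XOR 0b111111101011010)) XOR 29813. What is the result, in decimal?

0b010001011011000 = 010001011011000
0b111111101011010 = 111111101011010
→ XOR → 101110110000010 = 23938
29813 = 111010001110101
→ XOR → 010100111110111 = 10743

10743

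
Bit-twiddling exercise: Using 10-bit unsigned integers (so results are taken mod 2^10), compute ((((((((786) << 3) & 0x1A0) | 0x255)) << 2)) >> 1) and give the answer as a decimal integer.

426

786 = 1100010010
→ << 3 (mod 2^10) → 0010010000 = 144
0x1A0 = 0110100000
→ & → 0010000000 = 128
0x255 = 1001010101
→ | → 1011010101 = 725
→ << 2 (mod 2^10) → 1101010100 = 852
→ >> 1 → 0110101010 = 426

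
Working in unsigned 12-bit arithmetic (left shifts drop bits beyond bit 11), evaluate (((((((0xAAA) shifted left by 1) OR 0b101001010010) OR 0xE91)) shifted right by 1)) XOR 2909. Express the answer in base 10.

3254

0xAAA = 101010101010
→ shifted left by 1 (mod 2^12) → 010101010100 = 1364
0b101001010010 = 101001010010
→ OR → 111101010110 = 3926
0xE91 = 111010010001
→ OR → 111111010111 = 4055
→ shifted right by 1 → 011111101011 = 2027
2909 = 101101011101
→ XOR → 110010110110 = 3254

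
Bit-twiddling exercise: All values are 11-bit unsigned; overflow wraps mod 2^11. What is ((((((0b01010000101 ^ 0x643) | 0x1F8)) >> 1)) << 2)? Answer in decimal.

0b01010000101 = 01010000101
0x643 = 11001000011
→ ^ → 10011000110 = 1222
0x1F8 = 00111111000
→ | → 10111111110 = 1534
→ >> 1 → 01011111111 = 767
→ << 2 (mod 2^11) → 01111111100 = 1020

1020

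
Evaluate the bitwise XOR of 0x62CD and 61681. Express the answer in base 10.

0x62CD = 0110001011001101
61681 = 1111000011110001
XOR → 1001001000111100 = 37436

37436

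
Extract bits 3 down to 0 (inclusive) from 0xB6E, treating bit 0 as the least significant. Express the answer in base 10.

14

v = 101101101110
Shift right by 0: 101101101110
Mask low 4 bits: 1110 = 14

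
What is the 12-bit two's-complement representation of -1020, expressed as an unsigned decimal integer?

1020 in 12 bits: 001111111100
Invert: 110000000011
Add 1:  110000000100 = 3076
(Check: 2^12 - 1020 = 4096 - 1020 = 3076.)

3076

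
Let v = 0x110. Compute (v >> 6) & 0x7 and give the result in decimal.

4

v = 00100010000
Shift right by 6: 00100
Mask low 3 bits: 100 = 4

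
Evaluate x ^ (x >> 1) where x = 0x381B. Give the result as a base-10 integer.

x = 11100000011011 = 14363
x>>1 = 01110000001101
XOR  = 10010000010110 = 9238
(x ^ (x >> 1) gives the standard binary-reflected Gray code of x.)

9238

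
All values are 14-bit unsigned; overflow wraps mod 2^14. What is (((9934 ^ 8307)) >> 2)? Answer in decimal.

431

9934 = 10011011001110
8307 = 10000001110011
→ ^ → 00011010111101 = 1725
→ >> 2 → 00000110101111 = 431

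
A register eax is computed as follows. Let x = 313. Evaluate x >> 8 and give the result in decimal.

313 = 100111001
shift right by 8 → 000000001 = 1
(equivalently, floor(313 / 256))

1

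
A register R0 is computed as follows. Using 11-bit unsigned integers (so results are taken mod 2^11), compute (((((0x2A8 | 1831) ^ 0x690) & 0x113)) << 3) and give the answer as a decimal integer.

0x2A8 = 01010101000
1831 = 11100100111
→ | → 11110101111 = 1967
0x690 = 11010010000
→ ^ → 00100111111 = 319
0x113 = 00100010011
→ & → 00100010011 = 275
→ << 3 (mod 2^11) → 00010011000 = 152

152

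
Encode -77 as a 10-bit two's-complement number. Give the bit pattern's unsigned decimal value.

947

77 in 10 bits: 0001001101
Invert: 1110110010
Add 1:  1110110011 = 947
(Check: 2^10 - 77 = 1024 - 77 = 947.)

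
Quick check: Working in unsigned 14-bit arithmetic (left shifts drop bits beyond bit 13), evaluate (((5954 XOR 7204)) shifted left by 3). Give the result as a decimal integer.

6960

5954 = 01011101000010
7204 = 01110000100100
→ XOR → 00101101100110 = 2918
→ shifted left by 3 (mod 2^14) → 01101100110000 = 6960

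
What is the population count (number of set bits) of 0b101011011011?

n = 101011011011
Count the 1s: 1 + 1 + 1 + 1 + 1 + 1 + 1 + 1 = 8

8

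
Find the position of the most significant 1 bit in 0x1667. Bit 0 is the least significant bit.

0x1667 = 1011001100111
The topmost 1 is at position 12 (since 2^12 = 4096 ≤ 5735 < 8192).

12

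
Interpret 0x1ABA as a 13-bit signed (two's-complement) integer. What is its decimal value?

pattern = 1101010111010 (MSB is 1 ⇒ negative)
Invert: 0010101000101, add 1 → 0010101000110 = 1350, so the value is -1350.
(Equivalently: 6842 - 2^13 = 6842 - 8192 = -1350.)

-1350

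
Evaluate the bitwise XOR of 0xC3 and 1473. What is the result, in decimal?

0xC3 = 00011000011
1473 = 10111000001
XOR → 10100000010 = 1282

1282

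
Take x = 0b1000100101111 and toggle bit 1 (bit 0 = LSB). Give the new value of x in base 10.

x = 1000100101111
bit 1 is currently 1; toggle it via x ^ (1 << 1) = x ^ 2
→ 1000100101101 = 4397

4397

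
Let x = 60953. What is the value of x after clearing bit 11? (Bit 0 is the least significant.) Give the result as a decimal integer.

58905

x = 1110111000011001
bit 11 is currently 1; clear it via x & ~(1 << 11) = x & ~2048
→ 1110011000011001 = 58905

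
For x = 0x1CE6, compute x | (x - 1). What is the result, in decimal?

7399

x = 1110011100110 = 7398
x - 1 = 1110011100101
OR    = 1110011100111 = 7399
(x | (x - 1) sets all bits below the lowest set bit.)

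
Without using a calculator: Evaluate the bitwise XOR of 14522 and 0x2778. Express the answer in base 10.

14522 = 11100010111010
0x2778 = 10011101111000
XOR → 01111111000010 = 8130

8130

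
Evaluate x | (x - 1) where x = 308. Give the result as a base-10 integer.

x = 100110100 = 308
x - 1 = 100110011
OR    = 100110111 = 311
(x | (x - 1) sets all bits below the lowest set bit.)

311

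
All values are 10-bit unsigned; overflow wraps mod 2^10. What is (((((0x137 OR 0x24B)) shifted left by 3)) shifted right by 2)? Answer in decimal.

0x137 = 0100110111
0x24B = 1001001011
→ OR → 1101111111 = 895
→ shifted left by 3 (mod 2^10) → 1111111000 = 1016
→ shifted right by 2 → 0011111110 = 254

254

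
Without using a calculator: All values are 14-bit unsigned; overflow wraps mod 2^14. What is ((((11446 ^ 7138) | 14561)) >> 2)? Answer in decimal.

11446 = 10110010110110
7138 = 01101111100010
→ ^ → 11011101010100 = 14164
14561 = 11100011100001
→ | → 11111111110101 = 16373
→ >> 2 → 00111111111101 = 4093

4093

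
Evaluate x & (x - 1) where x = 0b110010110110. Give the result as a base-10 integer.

x = 110010110110 = 3254
x - 1 = 110010110101
AND   = 110010110100 = 3252
(x & (x - 1) clears the lowest set bit of x.)

3252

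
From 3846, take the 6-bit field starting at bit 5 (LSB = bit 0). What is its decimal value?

v = 111100000110
Shift right by 5: 1111000
Mask low 6 bits: 111000 = 56

56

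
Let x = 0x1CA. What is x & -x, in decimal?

x = 111001010 = 458
-x (two's complement) = …000110110
AND   = 000000010 = 2
(x & -x isolates the lowest set bit of x.)

2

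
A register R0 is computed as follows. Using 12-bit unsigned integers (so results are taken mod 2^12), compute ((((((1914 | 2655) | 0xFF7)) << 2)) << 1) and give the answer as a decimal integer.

4088

1914 = 011101111010
2655 = 101001011111
→ | → 111101111111 = 3967
0xFF7 = 111111110111
→ | → 111111111111 = 4095
→ << 2 (mod 2^12) → 111111111100 = 4092
→ << 1 (mod 2^12) → 111111111000 = 4088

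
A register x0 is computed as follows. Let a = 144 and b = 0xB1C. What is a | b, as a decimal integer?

144 = 000010010000
0xB1C = 101100011100
 OR → 101110011100 = 2972

2972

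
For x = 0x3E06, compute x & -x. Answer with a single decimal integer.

2

x = 11111000000110 = 15878
-x (two's complement) = …00000111111010
AND   = 00000000000010 = 2
(x & -x isolates the lowest set bit of x.)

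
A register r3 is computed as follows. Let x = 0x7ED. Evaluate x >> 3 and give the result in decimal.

253

0x7ED = 11111101101
shift right by 3 → 00011111101 = 253
(equivalently, floor(2029 / 8))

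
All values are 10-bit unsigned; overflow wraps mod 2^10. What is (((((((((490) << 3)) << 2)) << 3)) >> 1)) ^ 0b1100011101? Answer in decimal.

490 = 0111101010
→ << 3 (mod 2^10) → 1101010000 = 848
→ << 2 (mod 2^10) → 0101000000 = 320
→ << 3 (mod 2^10) → 1000000000 = 512
→ >> 1 → 0100000000 = 256
0b1100011101 = 1100011101
→ ^ → 1000011101 = 541

541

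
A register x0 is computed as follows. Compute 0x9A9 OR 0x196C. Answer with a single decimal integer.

6637

0x9A9 = 0100110101001
0x196C = 1100101101100
 OR → 1100111101101 = 6637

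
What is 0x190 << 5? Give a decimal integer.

0x190 = 00000110010000
shift left by 5 → 11001000000000 = 12800
(equivalently, 400 × 2^5 = 400 × 32)

12800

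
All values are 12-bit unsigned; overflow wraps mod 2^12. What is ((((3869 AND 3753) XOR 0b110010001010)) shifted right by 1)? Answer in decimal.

321

3869 = 111100011101
3753 = 111010101001
→ AND → 111000001001 = 3593
0b110010001010 = 110010001010
→ XOR → 001010000011 = 643
→ shifted right by 1 → 000101000001 = 321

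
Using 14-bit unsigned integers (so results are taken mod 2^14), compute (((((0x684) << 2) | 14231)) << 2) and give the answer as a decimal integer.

15964

0x684 = 00011010000100
→ << 2 (mod 2^14) → 01101000010000 = 6672
14231 = 11011110010111
→ | → 11111110010111 = 16279
→ << 2 (mod 2^14) → 11111001011100 = 15964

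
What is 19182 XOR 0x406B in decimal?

2693

19182 = 100101011101110
0x406B = 100000001101011
XOR → 000101010000101 = 2693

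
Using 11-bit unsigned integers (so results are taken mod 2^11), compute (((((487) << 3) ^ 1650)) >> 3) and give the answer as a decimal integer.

41

487 = 00111100111
→ << 3 (mod 2^11) → 11100111000 = 1848
1650 = 11001110010
→ ^ → 00101001010 = 330
→ >> 3 → 00000101001 = 41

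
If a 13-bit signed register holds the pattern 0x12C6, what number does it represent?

pattern = 1001011000110 (MSB is 1 ⇒ negative)
Invert: 0110100111001, add 1 → 0110100111010 = 3386, so the value is -3386.
(Equivalently: 4806 - 2^13 = 4806 - 8192 = -3386.)

-3386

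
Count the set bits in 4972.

4972 = 1001101101100
Count the 1s: 1 + 1 + 1 + 1 + 1 + 1 + 1 = 7

7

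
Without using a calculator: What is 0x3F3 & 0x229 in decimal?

0x3F3 = 1111110011
0x229 = 1000101001
AND → 1000100001 = 545

545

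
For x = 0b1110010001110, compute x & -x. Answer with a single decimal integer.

2

x = 1110010001110 = 7310
-x (two's complement) = …0001101110010
AND   = 0000000000010 = 2
(x & -x isolates the lowest set bit of x.)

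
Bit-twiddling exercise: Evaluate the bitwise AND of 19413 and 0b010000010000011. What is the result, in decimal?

19413 = 100101111010101
b = 010000010000011
AND → 000000010000001 = 129

129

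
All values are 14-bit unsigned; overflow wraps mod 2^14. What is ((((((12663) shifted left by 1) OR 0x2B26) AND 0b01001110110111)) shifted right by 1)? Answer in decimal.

12663 = 11000101110111
→ shifted left by 1 (mod 2^14) → 10001011101110 = 8942
0x2B26 = 10101100100110
→ OR → 10101111101110 = 11246
0b01001110110111 = 01001110110111
→ AND → 00001110100110 = 934
→ shifted right by 1 → 00000111010011 = 467

467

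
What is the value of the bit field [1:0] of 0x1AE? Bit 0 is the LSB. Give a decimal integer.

v = 000000110101110
Shift right by 0: 000000110101110
Mask low 2 bits: 10 = 2

2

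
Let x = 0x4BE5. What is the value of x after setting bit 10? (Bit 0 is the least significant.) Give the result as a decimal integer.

x = 100101111100101
bit 10 is currently 0; set it via x | (1 << 10) = x | 1024
→ 100111111100101 = 20453

20453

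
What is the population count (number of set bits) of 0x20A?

0x20A = 1000001010
Count the 1s: 1 + 1 + 1 = 3

3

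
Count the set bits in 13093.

7

13093 = 11001100100101
Count the 1s: 1 + 1 + 1 + 1 + 1 + 1 + 1 = 7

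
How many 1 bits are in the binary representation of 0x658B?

0x658B = 110010110001011
Count the 1s: 1 + 1 + 1 + 1 + 1 + 1 + 1 + 1 = 8

8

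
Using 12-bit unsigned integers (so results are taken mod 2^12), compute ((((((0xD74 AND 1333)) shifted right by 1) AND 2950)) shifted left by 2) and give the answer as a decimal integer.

0xD74 = 110101110100
1333 = 010100110101
→ AND → 010100110100 = 1332
→ shifted right by 1 → 001010011010 = 666
2950 = 101110000110
→ AND → 001010000010 = 642
→ shifted left by 2 (mod 2^12) → 101000001000 = 2568

2568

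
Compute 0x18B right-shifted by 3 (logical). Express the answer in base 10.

49

0x18B = 110001011
shift right by 3 → 000110001 = 49
(equivalently, floor(395 / 8))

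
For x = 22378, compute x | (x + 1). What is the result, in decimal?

22379

x = 101011101101010 = 22378
x + 1 = 101011101101011
OR    = 101011101101011 = 22379
(x | (x + 1) sets the lowest cleared bit.)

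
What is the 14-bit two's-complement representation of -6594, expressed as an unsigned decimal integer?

9790

6594 in 14 bits: 01100111000010
Invert: 10011000111101
Add 1:  10011000111110 = 9790
(Check: 2^14 - 6594 = 16384 - 6594 = 9790.)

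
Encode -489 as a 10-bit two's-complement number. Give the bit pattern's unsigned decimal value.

489 in 10 bits: 0111101001
Invert: 1000010110
Add 1:  1000010111 = 535
(Check: 2^10 - 489 = 1024 - 489 = 535.)

535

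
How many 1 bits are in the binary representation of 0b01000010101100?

n = 1000010101100
Count the 1s: 1 + 1 + 1 + 1 + 1 = 5

5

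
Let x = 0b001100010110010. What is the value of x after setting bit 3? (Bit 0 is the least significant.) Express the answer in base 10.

6330

x = 001100010110010
bit 3 is currently 0; set it via x | (1 << 3) = x | 8
→ 001100010111010 = 6330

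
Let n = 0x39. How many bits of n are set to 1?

0x39 = 111001
Count the 1s: 1 + 1 + 1 + 1 = 4

4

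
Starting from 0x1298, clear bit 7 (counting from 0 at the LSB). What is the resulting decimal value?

x = 1001010011000
bit 7 is currently 1; clear it via x & ~(1 << 7) = x & ~128
→ 1001000011000 = 4632

4632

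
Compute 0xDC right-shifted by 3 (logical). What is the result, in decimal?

0xDC = 11011100
shift right by 3 → 00011011 = 27
(equivalently, floor(220 / 8))

27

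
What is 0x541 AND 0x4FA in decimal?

0x541 = 10101000001
0x4FA = 10011111010
AND → 10001000000 = 1088

1088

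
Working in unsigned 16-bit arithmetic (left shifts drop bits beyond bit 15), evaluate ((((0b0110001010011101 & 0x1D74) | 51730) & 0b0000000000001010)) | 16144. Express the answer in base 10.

0b0110001010011101 = 0110001010011101
0x1D74 = 0001110101110100
→ & → 0000000000010100 = 20
51730 = 1100101000010010
→ | → 1100101000010110 = 51734
0b0000000000001010 = 0000000000001010
→ & → 0000000000000010 = 2
16144 = 0011111100010000
→ | → 0011111100010010 = 16146

16146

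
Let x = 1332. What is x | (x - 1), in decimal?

x = 10100110100 = 1332
x - 1 = 10100110011
OR    = 10100110111 = 1335
(x | (x - 1) sets all bits below the lowest set bit.)

1335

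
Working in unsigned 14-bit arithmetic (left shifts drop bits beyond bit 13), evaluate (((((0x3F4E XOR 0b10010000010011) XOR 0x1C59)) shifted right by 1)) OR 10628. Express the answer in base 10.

0x3F4E = 11111101001110
0b10010000010011 = 10010000010011
→ XOR → 01101101011101 = 7005
0x1C59 = 01110001011001
→ XOR → 00011100000100 = 1796
→ shifted right by 1 → 00001110000010 = 898
10628 = 10100110000100
→ OR → 10101110000110 = 11142

11142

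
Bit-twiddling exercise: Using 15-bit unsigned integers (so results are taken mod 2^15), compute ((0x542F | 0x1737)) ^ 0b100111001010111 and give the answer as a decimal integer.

0x542F = 101010000101111
0x1737 = 001011100110111
→ | → 101011100111111 = 22335
0b100111001010111 = 100111001010111
→ ^ → 001100101101000 = 6504

6504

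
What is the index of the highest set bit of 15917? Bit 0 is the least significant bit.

15917 = 11111000101101
The topmost 1 is at position 13 (since 2^13 = 8192 ≤ 15917 < 16384).

13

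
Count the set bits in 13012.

7

13012 = 11001011010100
Count the 1s: 1 + 1 + 1 + 1 + 1 + 1 + 1 = 7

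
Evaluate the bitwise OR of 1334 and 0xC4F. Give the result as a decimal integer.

1334 = 010100110110
0xC4F = 110001001111
 OR → 110101111111 = 3455

3455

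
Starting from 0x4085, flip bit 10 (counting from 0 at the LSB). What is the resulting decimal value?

x = 100000010000101
bit 10 is currently 0; toggle it via x ^ (1 << 10) = x ^ 1024
→ 100010010000101 = 17541

17541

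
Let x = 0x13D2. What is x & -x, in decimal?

2

x = 1001111010010 = 5074
-x (two's complement) = …0110000101110
AND   = 0000000000010 = 2
(x & -x isolates the lowest set bit of x.)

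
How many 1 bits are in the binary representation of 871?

871 = 1101100111
Count the 1s: 1 + 1 + 1 + 1 + 1 + 1 + 1 = 7

7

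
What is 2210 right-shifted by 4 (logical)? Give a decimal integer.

2210 = 100010100010
shift right by 4 → 000010001010 = 138
(equivalently, floor(2210 / 16))

138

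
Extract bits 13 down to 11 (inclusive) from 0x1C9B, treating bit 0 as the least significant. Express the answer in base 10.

3

v = 01110010011011
Shift right by 11: 011
Mask low 3 bits: 011 = 3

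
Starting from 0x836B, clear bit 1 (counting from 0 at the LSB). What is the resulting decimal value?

x = 1000001101101011
bit 1 is currently 1; clear it via x & ~(1 << 1) = x & ~2
→ 1000001101101001 = 33641

33641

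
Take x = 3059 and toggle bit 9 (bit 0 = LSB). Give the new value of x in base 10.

x = 101111110011
bit 9 is currently 1; toggle it via x ^ (1 << 9) = x ^ 512
→ 100111110011 = 2547

2547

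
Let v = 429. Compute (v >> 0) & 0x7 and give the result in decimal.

v = 0110101101
Shift right by 0: 0110101101
Mask low 3 bits: 101 = 5

5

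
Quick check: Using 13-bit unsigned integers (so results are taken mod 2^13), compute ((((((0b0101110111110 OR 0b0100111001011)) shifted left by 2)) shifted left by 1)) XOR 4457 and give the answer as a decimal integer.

3729

0b0101110111110 = 0101110111110
0b0100111001011 = 0100111001011
→ OR → 0101111111111 = 3071
→ shifted left by 2 (mod 2^13) → 0111111111100 = 4092
→ shifted left by 1 (mod 2^13) → 1111111111000 = 8184
4457 = 1000101101001
→ XOR → 0111010010001 = 3729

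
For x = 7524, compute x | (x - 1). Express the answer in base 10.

x = 1110101100100 = 7524
x - 1 = 1110101100011
OR    = 1110101100111 = 7527
(x | (x - 1) sets all bits below the lowest set bit.)

7527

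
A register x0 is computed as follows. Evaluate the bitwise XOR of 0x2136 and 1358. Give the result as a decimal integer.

9336

0x2136 = 10000100110110
1358 = 00010101001110
XOR → 10010001111000 = 9336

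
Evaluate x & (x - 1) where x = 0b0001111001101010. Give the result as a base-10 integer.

7784

x = 1111001101010 = 7786
x - 1 = 1111001101001
AND   = 1111001101000 = 7784
(x & (x - 1) clears the lowest set bit of x.)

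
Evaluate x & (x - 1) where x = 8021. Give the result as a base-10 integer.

8020

x = 1111101010101 = 8021
x - 1 = 1111101010100
AND   = 1111101010100 = 8020
(x & (x - 1) clears the lowest set bit of x.)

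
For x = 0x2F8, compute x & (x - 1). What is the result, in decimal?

752

x = 1011111000 = 760
x - 1 = 1011110111
AND   = 1011110000 = 752
(x & (x - 1) clears the lowest set bit of x.)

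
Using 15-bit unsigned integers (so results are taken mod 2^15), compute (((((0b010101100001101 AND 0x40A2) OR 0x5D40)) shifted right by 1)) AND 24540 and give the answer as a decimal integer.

0b010101100001101 = 010101100001101
0x40A2 = 100000010100010
→ AND → 000000000000000 = 0
0x5D40 = 101110101000000
→ OR → 101110101000000 = 23872
→ shifted right by 1 → 010111010100000 = 11936
24540 = 101111111011100
→ AND → 000111010000000 = 3712

3712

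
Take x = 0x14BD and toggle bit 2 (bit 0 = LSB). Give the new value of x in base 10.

5305

x = 001010010111101
bit 2 is currently 1; toggle it via x ^ (1 << 2) = x ^ 4
→ 001010010111001 = 5305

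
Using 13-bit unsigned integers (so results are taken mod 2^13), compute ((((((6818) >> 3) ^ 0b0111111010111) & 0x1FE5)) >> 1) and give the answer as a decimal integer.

6818 = 1101010100010
→ >> 3 → 0001101010100 = 852
0b0111111010111 = 0111111010111
→ ^ → 0110010000011 = 3203
0x1FE5 = 1111111100101
→ & → 0110010000001 = 3201
→ >> 1 → 0011001000000 = 1600

1600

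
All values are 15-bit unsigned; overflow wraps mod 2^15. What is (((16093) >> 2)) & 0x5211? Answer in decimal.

529

16093 = 011111011011101
→ >> 2 → 000111110110111 = 4023
0x5211 = 101001000010001
→ & → 000001000010001 = 529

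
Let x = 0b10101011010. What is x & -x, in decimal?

x = 10101011010 = 1370
-x (two's complement) = …01010100110
AND   = 00000000010 = 2
(x & -x isolates the lowest set bit of x.)

2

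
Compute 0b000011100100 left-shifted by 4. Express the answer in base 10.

x = 000011100100
shift left by 4 → 111001000000 = 3648
(equivalently, 228 × 2^4 = 228 × 16)

3648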